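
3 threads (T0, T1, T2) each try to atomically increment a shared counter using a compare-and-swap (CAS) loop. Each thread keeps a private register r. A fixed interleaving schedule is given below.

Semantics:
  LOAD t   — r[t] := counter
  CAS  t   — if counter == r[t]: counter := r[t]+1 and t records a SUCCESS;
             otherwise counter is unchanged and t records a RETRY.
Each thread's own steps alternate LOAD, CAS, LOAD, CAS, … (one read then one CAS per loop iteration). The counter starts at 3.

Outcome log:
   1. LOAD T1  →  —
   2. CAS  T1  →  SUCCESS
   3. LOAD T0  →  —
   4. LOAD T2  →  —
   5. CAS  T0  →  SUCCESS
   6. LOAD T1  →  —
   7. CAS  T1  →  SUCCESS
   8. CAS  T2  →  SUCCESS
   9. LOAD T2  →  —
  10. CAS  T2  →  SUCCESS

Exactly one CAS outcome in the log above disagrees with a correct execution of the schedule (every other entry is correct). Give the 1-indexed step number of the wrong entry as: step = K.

step = 8

Correct run:
[1] T1.load  rd  (counter 3, T1.r 3)
[2] T1.cas  hit  (counter 4, T1.r 3)
[3] T0.load  rd  (counter 4, T0.r 4)
[4] T2.load  rd  (counter 4, T2.r 4)
[5] T0.cas  hit  (counter 5, T0.r 4)
[6] T1.load  rd  (counter 5, T1.r 5)
[7] T1.cas  hit  (counter 6, T1.r 5)
[8] T2.cas  miss  (counter 6, T2.r 4)
[9] T2.load  rd  (counter 6, T2.r 6)
[10] T2.cas  hit  (counter 7, T2.r 6)
Mismatch at 8.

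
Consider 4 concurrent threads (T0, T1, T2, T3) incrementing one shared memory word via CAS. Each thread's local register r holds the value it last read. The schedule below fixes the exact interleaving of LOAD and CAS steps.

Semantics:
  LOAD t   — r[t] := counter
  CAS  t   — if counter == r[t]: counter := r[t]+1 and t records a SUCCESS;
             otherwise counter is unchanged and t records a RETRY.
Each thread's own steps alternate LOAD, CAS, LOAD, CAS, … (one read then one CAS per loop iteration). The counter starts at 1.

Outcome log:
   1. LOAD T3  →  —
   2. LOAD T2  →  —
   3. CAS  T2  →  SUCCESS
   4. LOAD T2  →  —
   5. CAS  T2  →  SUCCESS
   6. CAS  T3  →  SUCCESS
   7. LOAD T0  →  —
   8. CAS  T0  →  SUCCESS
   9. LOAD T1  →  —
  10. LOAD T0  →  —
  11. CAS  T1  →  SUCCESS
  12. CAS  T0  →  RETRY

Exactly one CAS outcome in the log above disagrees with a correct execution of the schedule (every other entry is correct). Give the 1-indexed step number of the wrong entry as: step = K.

Re-executing:
step 1: T3 LOAD ⇒ load; ctr=1 reg=1
step 2: T2 LOAD ⇒ load; ctr=1 reg=1
step 3: T2 CAS ⇒ ok; ctr=2 reg=1
step 4: T2 LOAD ⇒ load; ctr=2 reg=2
step 5: T2 CAS ⇒ ok; ctr=3 reg=2
step 6: T3 CAS ⇒ retry; ctr=3 reg=1
step 7: T0 LOAD ⇒ load; ctr=3 reg=3
step 8: T0 CAS ⇒ ok; ctr=4 reg=3
step 9: T1 LOAD ⇒ load; ctr=4 reg=4
step 10: T0 LOAD ⇒ load; ctr=4 reg=4
step 11: T1 CAS ⇒ ok; ctr=5 reg=4
step 12: T0 CAS ⇒ retry; ctr=5 reg=4
Mismatch at 6.

step = 6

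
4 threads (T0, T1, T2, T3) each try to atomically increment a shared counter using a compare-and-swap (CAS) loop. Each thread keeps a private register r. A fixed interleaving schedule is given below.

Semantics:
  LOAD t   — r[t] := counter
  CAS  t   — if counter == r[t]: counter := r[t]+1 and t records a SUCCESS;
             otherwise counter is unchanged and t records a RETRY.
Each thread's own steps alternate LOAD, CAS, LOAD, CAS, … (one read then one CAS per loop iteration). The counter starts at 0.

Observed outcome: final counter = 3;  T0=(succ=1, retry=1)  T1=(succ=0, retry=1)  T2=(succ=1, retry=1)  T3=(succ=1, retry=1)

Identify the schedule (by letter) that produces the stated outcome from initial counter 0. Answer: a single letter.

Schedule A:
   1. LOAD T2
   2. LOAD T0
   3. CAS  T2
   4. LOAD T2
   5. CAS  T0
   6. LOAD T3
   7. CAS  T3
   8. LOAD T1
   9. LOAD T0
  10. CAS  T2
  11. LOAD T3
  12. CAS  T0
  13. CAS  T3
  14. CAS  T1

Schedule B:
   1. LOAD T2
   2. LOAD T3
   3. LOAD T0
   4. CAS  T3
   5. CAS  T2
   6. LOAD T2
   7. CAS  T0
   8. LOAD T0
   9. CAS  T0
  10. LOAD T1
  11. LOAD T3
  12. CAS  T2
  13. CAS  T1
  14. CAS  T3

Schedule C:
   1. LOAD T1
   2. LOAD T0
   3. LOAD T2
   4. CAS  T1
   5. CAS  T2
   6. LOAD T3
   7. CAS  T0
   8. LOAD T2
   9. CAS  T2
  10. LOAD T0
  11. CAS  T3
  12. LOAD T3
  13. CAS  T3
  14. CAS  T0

Tracing schedule A:
[1] T2.load  rd  (counter 0, T2.r 0)
[2] T0.load  rd  (counter 0, T0.r 0)
[3] T2.cas  hit  (counter 1, T2.r 0)
[4] T2.load  rd  (counter 1, T2.r 1)
[5] T0.cas  miss  (counter 1, T0.r 0)
[6] T3.load  rd  (counter 1, T3.r 1)
[7] T3.cas  hit  (counter 2, T3.r 1)
[8] T1.load  rd  (counter 2, T1.r 2)
[9] T0.load  rd  (counter 2, T0.r 2)
[10] T2.cas  miss  (counter 2, T2.r 1)
[11] T3.load  rd  (counter 2, T3.r 2)
[12] T0.cas  hit  (counter 3, T0.r 2)
[13] T3.cas  miss  (counter 3, T3.r 2)
[14] T1.cas  miss  (counter 3, T1.r 2)

A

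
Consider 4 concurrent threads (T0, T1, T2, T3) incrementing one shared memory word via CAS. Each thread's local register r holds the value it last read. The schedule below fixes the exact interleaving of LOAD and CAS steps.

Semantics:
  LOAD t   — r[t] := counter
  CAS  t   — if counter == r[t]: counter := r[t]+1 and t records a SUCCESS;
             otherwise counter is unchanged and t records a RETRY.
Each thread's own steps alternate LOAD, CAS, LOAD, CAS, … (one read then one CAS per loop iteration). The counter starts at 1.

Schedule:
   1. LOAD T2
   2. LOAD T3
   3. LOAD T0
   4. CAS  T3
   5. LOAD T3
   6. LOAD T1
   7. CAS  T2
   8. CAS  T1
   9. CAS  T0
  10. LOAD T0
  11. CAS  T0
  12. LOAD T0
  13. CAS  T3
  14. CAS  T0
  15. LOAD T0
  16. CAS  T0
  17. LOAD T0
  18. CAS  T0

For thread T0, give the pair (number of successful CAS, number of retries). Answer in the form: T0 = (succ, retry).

T0 = (4, 1)

   1) LOAD T2:  M=1  r_T2=1
   2) LOAD T3:  M=1  r_T3=1
   3) LOAD T0:  M=1  r_T0=1
   4) CAS  T3:  M=2  r_T3=1 ✓
   5) LOAD T3:  M=2  r_T3=2
   6) LOAD T1:  M=2  r_T1=2
   7) CAS  T2:  M=2  r_T2=1 ✗
   8) CAS  T1:  M=3  r_T1=2 ✓
   9) CAS  T0:  M=3  r_T0=1 ✗
  10) LOAD T0:  M=3  r_T0=3
  11) CAS  T0:  M=4  r_T0=3 ✓
  12) LOAD T0:  M=4  r_T0=4
  13) CAS  T3:  M=4  r_T3=2 ✗
  14) CAS  T0:  M=5  r_T0=4 ✓
  15) LOAD T0:  M=5  r_T0=5
  16) CAS  T0:  M=6  r_T0=5 ✓
  17) LOAD T0:  M=6  r_T0=6
  18) CAS  T0:  M=7  r_T0=6 ✓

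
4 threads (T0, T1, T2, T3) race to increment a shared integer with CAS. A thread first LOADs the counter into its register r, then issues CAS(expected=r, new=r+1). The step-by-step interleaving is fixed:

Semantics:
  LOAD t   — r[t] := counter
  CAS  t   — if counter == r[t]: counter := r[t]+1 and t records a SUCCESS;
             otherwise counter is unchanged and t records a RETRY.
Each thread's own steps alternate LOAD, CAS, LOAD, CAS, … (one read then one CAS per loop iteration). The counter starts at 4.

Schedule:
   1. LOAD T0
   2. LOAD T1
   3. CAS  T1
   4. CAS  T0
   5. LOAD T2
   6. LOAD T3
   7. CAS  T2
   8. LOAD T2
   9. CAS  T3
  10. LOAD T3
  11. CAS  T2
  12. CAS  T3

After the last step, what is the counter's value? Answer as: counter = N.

counter = 7

[1] T0.load  rd  (counter 4, T0.r 4)
[2] T1.load  rd  (counter 4, T1.r 4)
[3] T1.cas  hit  (counter 5, T1.r 4)
[4] T0.cas  miss  (counter 5, T0.r 4)
[5] T2.load  rd  (counter 5, T2.r 5)
[6] T3.load  rd  (counter 5, T3.r 5)
[7] T2.cas  hit  (counter 6, T2.r 5)
[8] T2.load  rd  (counter 6, T2.r 6)
[9] T3.cas  miss  (counter 6, T3.r 5)
[10] T3.load  rd  (counter 6, T3.r 6)
[11] T2.cas  hit  (counter 7, T2.r 6)
[12] T3.cas  miss  (counter 7, T3.r 6)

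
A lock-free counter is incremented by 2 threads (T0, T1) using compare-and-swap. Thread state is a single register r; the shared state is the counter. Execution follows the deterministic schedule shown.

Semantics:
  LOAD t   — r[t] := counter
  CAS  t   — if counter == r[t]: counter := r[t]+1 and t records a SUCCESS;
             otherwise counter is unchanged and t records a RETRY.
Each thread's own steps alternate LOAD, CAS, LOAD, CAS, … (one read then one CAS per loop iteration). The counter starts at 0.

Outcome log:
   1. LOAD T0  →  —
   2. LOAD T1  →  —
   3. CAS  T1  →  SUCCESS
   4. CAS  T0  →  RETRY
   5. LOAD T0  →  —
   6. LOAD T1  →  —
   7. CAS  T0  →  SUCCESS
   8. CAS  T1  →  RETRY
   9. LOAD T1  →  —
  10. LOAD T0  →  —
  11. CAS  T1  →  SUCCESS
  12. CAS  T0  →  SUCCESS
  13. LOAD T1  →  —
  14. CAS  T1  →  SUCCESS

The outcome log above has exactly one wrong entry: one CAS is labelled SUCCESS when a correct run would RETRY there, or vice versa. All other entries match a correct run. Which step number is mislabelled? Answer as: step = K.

Re-executing:
   1) LOAD T0:  M=0  r_T0=0
   2) LOAD T1:  M=0  r_T1=0
   3) CAS  T1:  M=1  r_T1=0 ✓
   4) CAS  T0:  M=1  r_T0=0 ✗
   5) LOAD T0:  M=1  r_T0=1
   6) LOAD T1:  M=1  r_T1=1
   7) CAS  T0:  M=2  r_T0=1 ✓
   8) CAS  T1:  M=2  r_T1=1 ✗
   9) LOAD T1:  M=2  r_T1=2
  10) LOAD T0:  M=2  r_T0=2
  11) CAS  T1:  M=3  r_T1=2 ✓
  12) CAS  T0:  M=3  r_T0=2 ✗
  13) LOAD T1:  M=3  r_T1=3
  14) CAS  T1:  M=4  r_T1=3 ✓
Flip is step 12.

step = 12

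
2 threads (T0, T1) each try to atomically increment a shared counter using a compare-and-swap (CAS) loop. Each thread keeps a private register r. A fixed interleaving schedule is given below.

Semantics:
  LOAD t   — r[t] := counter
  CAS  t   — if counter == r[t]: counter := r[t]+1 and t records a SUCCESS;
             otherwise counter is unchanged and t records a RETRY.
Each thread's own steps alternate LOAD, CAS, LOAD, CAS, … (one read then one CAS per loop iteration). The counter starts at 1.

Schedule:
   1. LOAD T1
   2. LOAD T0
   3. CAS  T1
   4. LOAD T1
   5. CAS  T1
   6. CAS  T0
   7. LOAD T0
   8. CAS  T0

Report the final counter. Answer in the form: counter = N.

counter = 4

   1) LOAD T1:  M=1  r_T1=1
   2) LOAD T0:  M=1  r_T0=1
   3) CAS  T1:  M=2  r_T1=1 ✓
   4) LOAD T1:  M=2  r_T1=2
   5) CAS  T1:  M=3  r_T1=2 ✓
   6) CAS  T0:  M=3  r_T0=1 ✗
   7) LOAD T0:  M=3  r_T0=3
   8) CAS  T0:  M=4  r_T0=3 ✓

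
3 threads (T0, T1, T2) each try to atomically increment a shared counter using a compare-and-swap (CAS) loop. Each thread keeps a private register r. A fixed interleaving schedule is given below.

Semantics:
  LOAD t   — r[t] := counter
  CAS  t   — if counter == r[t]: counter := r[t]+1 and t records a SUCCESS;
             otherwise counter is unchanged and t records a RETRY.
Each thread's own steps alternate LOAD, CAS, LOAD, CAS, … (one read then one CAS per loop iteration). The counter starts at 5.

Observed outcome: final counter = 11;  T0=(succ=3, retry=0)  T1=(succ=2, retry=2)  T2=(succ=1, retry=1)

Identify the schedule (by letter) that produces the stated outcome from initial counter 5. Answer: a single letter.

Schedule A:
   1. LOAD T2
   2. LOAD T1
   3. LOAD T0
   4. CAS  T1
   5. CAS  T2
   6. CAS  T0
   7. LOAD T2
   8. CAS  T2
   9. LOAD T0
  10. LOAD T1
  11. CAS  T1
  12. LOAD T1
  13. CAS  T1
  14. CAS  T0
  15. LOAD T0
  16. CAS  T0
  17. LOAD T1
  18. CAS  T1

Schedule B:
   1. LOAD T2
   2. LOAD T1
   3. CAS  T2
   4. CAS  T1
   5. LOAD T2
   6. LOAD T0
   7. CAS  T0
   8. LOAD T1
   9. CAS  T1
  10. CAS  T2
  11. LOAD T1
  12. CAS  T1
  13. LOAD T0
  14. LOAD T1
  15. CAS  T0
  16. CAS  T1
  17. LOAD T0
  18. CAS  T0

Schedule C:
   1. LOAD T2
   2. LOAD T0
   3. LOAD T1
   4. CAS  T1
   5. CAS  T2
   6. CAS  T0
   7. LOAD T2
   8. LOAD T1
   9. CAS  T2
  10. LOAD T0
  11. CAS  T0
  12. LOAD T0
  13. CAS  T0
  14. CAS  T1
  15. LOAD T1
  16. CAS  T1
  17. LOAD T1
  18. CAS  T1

B

Tracing schedule B:
step 1: T2 LOAD ⇒ load; ctr=5 reg=5
step 2: T1 LOAD ⇒ load; ctr=5 reg=5
step 3: T2 CAS ⇒ ok; ctr=6 reg=5
step 4: T1 CAS ⇒ retry; ctr=6 reg=5
step 5: T2 LOAD ⇒ load; ctr=6 reg=6
step 6: T0 LOAD ⇒ load; ctr=6 reg=6
step 7: T0 CAS ⇒ ok; ctr=7 reg=6
step 8: T1 LOAD ⇒ load; ctr=7 reg=7
step 9: T1 CAS ⇒ ok; ctr=8 reg=7
step 10: T2 CAS ⇒ retry; ctr=8 reg=6
step 11: T1 LOAD ⇒ load; ctr=8 reg=8
step 12: T1 CAS ⇒ ok; ctr=9 reg=8
step 13: T0 LOAD ⇒ load; ctr=9 reg=9
step 14: T1 LOAD ⇒ load; ctr=9 reg=9
step 15: T0 CAS ⇒ ok; ctr=10 reg=9
step 16: T1 CAS ⇒ retry; ctr=10 reg=9
step 17: T0 LOAD ⇒ load; ctr=10 reg=10
step 18: T0 CAS ⇒ ok; ctr=11 reg=10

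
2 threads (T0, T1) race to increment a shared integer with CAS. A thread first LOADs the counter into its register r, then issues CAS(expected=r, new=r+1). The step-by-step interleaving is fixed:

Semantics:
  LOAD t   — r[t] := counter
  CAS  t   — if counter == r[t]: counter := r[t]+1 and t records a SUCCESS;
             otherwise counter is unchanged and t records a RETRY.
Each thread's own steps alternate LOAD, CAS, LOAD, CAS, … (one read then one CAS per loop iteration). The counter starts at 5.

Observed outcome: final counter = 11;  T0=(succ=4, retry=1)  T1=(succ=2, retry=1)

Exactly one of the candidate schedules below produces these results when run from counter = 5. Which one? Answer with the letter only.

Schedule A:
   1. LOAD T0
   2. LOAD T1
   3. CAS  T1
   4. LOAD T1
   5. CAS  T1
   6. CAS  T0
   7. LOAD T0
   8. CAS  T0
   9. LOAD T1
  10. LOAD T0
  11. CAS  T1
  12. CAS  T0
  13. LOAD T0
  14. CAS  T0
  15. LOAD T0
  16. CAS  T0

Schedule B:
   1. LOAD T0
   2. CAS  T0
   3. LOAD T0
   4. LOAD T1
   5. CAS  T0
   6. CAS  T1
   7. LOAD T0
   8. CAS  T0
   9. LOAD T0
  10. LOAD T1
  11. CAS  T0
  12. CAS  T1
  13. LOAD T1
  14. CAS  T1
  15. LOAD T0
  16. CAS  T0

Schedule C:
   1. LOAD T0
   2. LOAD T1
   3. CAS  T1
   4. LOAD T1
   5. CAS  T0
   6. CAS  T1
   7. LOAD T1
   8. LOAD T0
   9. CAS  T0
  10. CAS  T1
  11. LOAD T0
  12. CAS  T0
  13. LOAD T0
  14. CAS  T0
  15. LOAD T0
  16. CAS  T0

Tracing schedule C:
step 1: T0 LOAD ⇒ load; ctr=5 reg=5
step 2: T1 LOAD ⇒ load; ctr=5 reg=5
step 3: T1 CAS ⇒ ok; ctr=6 reg=5
step 4: T1 LOAD ⇒ load; ctr=6 reg=6
step 5: T0 CAS ⇒ retry; ctr=6 reg=5
step 6: T1 CAS ⇒ ok; ctr=7 reg=6
step 7: T1 LOAD ⇒ load; ctr=7 reg=7
step 8: T0 LOAD ⇒ load; ctr=7 reg=7
step 9: T0 CAS ⇒ ok; ctr=8 reg=7
step 10: T1 CAS ⇒ retry; ctr=8 reg=7
step 11: T0 LOAD ⇒ load; ctr=8 reg=8
step 12: T0 CAS ⇒ ok; ctr=9 reg=8
step 13: T0 LOAD ⇒ load; ctr=9 reg=9
step 14: T0 CAS ⇒ ok; ctr=10 reg=9
step 15: T0 LOAD ⇒ load; ctr=10 reg=10
step 16: T0 CAS ⇒ ok; ctr=11 reg=10

C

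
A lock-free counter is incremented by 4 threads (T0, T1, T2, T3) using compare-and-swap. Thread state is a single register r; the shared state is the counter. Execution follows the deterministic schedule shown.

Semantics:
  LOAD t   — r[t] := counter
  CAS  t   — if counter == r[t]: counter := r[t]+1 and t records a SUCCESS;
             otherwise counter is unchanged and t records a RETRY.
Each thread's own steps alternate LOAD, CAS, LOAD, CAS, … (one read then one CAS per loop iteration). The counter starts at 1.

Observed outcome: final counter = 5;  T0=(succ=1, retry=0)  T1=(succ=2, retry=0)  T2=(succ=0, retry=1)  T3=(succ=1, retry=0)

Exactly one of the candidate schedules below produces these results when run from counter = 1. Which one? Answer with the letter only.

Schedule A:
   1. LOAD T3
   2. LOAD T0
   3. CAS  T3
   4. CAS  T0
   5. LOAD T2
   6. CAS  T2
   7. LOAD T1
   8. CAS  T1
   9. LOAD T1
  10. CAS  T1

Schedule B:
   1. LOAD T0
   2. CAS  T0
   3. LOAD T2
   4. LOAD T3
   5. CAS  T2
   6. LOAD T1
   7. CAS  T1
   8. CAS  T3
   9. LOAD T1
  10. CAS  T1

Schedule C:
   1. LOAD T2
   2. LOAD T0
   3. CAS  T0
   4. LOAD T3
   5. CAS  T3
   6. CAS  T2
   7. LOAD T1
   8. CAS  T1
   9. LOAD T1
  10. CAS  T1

Simulating candidate C:
T2 LOAD — after: cnt=1, r=1 — load
T0 LOAD — after: cnt=1, r=1 — load
T0 CAS — after: cnt=2, r=1 — ok
T3 LOAD — after: cnt=2, r=2 — load
T3 CAS — after: cnt=3, r=2 — ok
T2 CAS — after: cnt=3, r=1 — retry
T1 LOAD — after: cnt=3, r=3 — load
T1 CAS — after: cnt=4, r=3 — ok
T1 LOAD — after: cnt=4, r=4 — load
T1 CAS — after: cnt=5, r=4 — ok

C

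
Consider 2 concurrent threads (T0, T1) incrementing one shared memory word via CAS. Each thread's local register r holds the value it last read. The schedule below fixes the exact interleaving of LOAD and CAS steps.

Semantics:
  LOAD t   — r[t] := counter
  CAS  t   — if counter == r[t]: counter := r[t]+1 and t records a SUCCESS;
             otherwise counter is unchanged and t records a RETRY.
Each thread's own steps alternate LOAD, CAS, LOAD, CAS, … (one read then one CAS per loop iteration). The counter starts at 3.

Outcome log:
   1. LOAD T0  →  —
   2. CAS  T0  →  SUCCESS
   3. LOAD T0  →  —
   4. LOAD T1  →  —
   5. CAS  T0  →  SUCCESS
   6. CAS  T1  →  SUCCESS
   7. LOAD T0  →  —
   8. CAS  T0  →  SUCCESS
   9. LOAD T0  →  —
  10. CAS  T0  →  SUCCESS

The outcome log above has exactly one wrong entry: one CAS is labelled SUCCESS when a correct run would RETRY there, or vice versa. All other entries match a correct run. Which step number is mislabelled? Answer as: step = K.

step = 6

Correct run:
[1] T0.load  rd  (counter 3, T0.r 3)
[2] T0.cas  hit  (counter 4, T0.r 3)
[3] T0.load  rd  (counter 4, T0.r 4)
[4] T1.load  rd  (counter 4, T1.r 4)
[5] T0.cas  hit  (counter 5, T0.r 4)
[6] T1.cas  miss  (counter 5, T1.r 4)
[7] T0.load  rd  (counter 5, T0.r 5)
[8] T0.cas  hit  (counter 6, T0.r 5)
[9] T0.load  rd  (counter 6, T0.r 6)
[10] T0.cas  hit  (counter 7, T0.r 6)
Flip is step 6.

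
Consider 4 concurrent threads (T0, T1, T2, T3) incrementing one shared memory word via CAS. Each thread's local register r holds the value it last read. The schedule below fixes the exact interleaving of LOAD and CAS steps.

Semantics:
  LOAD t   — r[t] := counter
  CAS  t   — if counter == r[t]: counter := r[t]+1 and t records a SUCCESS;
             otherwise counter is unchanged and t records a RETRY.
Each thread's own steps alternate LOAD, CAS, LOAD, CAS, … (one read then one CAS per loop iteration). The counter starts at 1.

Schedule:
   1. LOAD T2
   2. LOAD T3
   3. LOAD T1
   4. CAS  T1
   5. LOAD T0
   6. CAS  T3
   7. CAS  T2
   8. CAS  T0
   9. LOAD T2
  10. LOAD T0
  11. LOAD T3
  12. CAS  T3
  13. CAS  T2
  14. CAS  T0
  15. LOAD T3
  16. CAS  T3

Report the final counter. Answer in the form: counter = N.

counter = 5

   1) LOAD T2:  M=1  r_T2=1
   2) LOAD T3:  M=1  r_T3=1
   3) LOAD T1:  M=1  r_T1=1
   4) CAS  T1:  M=2  r_T1=1 ✓
   5) LOAD T0:  M=2  r_T0=2
   6) CAS  T3:  M=2  r_T3=1 ✗
   7) CAS  T2:  M=2  r_T2=1 ✗
   8) CAS  T0:  M=3  r_T0=2 ✓
   9) LOAD T2:  M=3  r_T2=3
  10) LOAD T0:  M=3  r_T0=3
  11) LOAD T3:  M=3  r_T3=3
  12) CAS  T3:  M=4  r_T3=3 ✓
  13) CAS  T2:  M=4  r_T2=3 ✗
  14) CAS  T0:  M=4  r_T0=3 ✗
  15) LOAD T3:  M=4  r_T3=4
  16) CAS  T3:  M=5  r_T3=4 ✓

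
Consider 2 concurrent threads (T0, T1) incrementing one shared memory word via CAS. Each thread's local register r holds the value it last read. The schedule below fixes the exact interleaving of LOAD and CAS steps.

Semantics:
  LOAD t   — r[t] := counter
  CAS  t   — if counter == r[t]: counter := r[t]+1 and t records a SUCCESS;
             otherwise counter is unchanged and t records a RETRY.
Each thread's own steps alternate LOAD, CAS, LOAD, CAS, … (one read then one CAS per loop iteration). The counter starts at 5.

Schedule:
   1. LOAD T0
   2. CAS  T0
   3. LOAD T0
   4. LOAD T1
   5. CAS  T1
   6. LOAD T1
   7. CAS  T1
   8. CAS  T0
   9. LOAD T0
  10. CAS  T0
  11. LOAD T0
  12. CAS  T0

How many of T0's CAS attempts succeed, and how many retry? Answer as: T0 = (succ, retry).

T0 = (3, 1)

   1) LOAD T0:  M=5  r_T0=5
   2) CAS  T0:  M=6  r_T0=5 ✓
   3) LOAD T0:  M=6  r_T0=6
   4) LOAD T1:  M=6  r_T1=6
   5) CAS  T1:  M=7  r_T1=6 ✓
   6) LOAD T1:  M=7  r_T1=7
   7) CAS  T1:  M=8  r_T1=7 ✓
   8) CAS  T0:  M=8  r_T0=6 ✗
   9) LOAD T0:  M=8  r_T0=8
  10) CAS  T0:  M=9  r_T0=8 ✓
  11) LOAD T0:  M=9  r_T0=9
  12) CAS  T0:  M=10  r_T0=9 ✓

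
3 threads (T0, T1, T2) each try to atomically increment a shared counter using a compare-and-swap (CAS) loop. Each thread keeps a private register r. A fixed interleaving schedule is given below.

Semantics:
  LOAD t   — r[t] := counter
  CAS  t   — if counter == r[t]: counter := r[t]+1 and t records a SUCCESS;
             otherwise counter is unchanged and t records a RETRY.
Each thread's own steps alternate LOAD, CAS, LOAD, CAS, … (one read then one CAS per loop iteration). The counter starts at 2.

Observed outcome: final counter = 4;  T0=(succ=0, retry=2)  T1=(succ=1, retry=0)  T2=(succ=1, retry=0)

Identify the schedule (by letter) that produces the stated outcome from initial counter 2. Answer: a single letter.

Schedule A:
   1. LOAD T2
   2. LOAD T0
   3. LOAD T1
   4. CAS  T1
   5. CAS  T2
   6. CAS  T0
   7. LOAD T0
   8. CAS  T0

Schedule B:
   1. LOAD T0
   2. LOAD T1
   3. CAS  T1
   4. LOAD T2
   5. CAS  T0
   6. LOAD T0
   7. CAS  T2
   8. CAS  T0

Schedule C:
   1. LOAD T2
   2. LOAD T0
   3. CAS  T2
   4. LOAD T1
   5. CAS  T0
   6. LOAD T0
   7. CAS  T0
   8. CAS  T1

Run B:
step 1: T0 LOAD ⇒ load; ctr=2 reg=2
step 2: T1 LOAD ⇒ load; ctr=2 reg=2
step 3: T1 CAS ⇒ ok; ctr=3 reg=2
step 4: T2 LOAD ⇒ load; ctr=3 reg=3
step 5: T0 CAS ⇒ retry; ctr=3 reg=2
step 6: T0 LOAD ⇒ load; ctr=3 reg=3
step 7: T2 CAS ⇒ ok; ctr=4 reg=3
step 8: T0 CAS ⇒ retry; ctr=4 reg=3

B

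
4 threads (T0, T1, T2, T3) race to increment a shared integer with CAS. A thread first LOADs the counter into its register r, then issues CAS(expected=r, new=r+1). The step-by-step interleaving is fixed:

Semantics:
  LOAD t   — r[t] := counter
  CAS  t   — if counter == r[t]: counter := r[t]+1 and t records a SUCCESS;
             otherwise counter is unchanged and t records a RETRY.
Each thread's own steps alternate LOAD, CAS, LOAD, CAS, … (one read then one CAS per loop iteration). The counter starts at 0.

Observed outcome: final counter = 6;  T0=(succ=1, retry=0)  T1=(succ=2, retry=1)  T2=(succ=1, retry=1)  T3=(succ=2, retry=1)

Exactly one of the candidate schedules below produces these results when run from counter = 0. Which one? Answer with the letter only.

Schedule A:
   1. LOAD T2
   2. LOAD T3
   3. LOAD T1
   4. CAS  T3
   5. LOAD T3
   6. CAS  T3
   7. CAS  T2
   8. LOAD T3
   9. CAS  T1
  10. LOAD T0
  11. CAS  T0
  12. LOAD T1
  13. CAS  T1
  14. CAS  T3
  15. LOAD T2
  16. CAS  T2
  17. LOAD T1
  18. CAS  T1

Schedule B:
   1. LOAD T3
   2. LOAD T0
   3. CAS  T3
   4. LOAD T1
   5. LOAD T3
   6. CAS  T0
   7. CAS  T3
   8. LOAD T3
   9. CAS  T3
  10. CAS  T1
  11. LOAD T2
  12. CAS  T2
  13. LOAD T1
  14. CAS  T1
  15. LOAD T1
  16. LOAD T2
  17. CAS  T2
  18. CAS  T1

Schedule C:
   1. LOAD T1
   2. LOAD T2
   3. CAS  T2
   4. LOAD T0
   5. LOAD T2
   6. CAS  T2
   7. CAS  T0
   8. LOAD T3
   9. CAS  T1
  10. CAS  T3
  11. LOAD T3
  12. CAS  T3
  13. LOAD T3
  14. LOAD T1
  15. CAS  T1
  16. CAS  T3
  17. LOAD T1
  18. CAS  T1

Tracing schedule A:
[1] T2.load  rd  (counter 0, T2.r 0)
[2] T3.load  rd  (counter 0, T3.r 0)
[3] T1.load  rd  (counter 0, T1.r 0)
[4] T3.cas  hit  (counter 1, T3.r 0)
[5] T3.load  rd  (counter 1, T3.r 1)
[6] T3.cas  hit  (counter 2, T3.r 1)
[7] T2.cas  miss  (counter 2, T2.r 0)
[8] T3.load  rd  (counter 2, T3.r 2)
[9] T1.cas  miss  (counter 2, T1.r 0)
[10] T0.load  rd  (counter 2, T0.r 2)
[11] T0.cas  hit  (counter 3, T0.r 2)
[12] T1.load  rd  (counter 3, T1.r 3)
[13] T1.cas  hit  (counter 4, T1.r 3)
[14] T3.cas  miss  (counter 4, T3.r 2)
[15] T2.load  rd  (counter 4, T2.r 4)
[16] T2.cas  hit  (counter 5, T2.r 4)
[17] T1.load  rd  (counter 5, T1.r 5)
[18] T1.cas  hit  (counter 6, T1.r 5)

A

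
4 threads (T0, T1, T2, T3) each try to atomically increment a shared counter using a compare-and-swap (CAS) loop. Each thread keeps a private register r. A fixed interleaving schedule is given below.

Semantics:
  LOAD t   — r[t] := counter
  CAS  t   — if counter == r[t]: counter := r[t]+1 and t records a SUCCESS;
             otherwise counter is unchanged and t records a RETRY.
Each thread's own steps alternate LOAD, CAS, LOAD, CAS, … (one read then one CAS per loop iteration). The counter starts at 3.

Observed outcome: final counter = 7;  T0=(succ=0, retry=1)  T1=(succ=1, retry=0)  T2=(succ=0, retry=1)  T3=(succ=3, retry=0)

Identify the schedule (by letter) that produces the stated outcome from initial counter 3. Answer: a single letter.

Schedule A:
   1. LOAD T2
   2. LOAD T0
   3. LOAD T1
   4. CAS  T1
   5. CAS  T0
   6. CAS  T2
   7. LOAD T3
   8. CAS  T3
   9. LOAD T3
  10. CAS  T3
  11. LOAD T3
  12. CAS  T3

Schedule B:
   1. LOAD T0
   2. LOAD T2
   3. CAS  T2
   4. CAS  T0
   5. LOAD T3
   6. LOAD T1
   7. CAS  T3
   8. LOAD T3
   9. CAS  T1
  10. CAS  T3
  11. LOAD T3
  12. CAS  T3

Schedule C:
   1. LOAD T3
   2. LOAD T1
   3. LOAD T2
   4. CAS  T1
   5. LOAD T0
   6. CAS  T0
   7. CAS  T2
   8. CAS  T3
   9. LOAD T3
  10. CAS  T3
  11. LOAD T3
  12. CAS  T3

A

Run A:
T2 LOAD — after: cnt=3, r=3 — load
T0 LOAD — after: cnt=3, r=3 — load
T1 LOAD — after: cnt=3, r=3 — load
T1 CAS — after: cnt=4, r=3 — ok
T0 CAS — after: cnt=4, r=3 — retry
T2 CAS — after: cnt=4, r=3 — retry
T3 LOAD — after: cnt=4, r=4 — load
T3 CAS — after: cnt=5, r=4 — ok
T3 LOAD — after: cnt=5, r=5 — load
T3 CAS — after: cnt=6, r=5 — ok
T3 LOAD — after: cnt=6, r=6 — load
T3 CAS — after: cnt=7, r=6 — ok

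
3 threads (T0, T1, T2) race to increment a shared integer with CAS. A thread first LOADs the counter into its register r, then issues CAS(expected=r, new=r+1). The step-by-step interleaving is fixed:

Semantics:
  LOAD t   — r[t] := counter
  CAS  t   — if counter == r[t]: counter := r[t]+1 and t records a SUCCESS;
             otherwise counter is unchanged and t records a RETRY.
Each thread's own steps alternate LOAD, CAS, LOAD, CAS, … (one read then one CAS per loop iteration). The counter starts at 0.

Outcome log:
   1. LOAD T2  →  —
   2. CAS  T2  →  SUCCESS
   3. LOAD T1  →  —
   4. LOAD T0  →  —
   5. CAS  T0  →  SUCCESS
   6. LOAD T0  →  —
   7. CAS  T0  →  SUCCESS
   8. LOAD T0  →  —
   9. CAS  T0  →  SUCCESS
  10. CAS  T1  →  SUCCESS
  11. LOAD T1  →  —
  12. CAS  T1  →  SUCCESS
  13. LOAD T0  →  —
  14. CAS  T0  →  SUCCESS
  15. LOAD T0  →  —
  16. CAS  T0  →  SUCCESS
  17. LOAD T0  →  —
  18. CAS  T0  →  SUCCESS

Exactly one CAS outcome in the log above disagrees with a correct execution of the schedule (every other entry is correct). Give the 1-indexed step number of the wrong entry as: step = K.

step = 10

Reference trace:
1. LOAD T2 → mem=0 r[T2]=0 [LOAD]
2. CAS T2 → mem=1 r[T2]=0 [OK]
3. LOAD T1 → mem=1 r[T1]=1 [LOAD]
4. LOAD T0 → mem=1 r[T0]=1 [LOAD]
5. CAS T0 → mem=2 r[T0]=1 [OK]
6. LOAD T0 → mem=2 r[T0]=2 [LOAD]
7. CAS T0 → mem=3 r[T0]=2 [OK]
8. LOAD T0 → mem=3 r[T0]=3 [LOAD]
9. CAS T0 → mem=4 r[T0]=3 [OK]
10. CAS T1 → mem=4 r[T1]=1 [RETRY]
11. LOAD T1 → mem=4 r[T1]=4 [LOAD]
12. CAS T1 → mem=5 r[T1]=4 [OK]
13. LOAD T0 → mem=5 r[T0]=5 [LOAD]
14. CAS T0 → mem=6 r[T0]=5 [OK]
15. LOAD T0 → mem=6 r[T0]=6 [LOAD]
16. CAS T0 → mem=7 r[T0]=6 [OK]
17. LOAD T0 → mem=7 r[T0]=7 [LOAD]
18. CAS T0 → mem=8 r[T0]=7 [OK]
Log disagrees first at step 10.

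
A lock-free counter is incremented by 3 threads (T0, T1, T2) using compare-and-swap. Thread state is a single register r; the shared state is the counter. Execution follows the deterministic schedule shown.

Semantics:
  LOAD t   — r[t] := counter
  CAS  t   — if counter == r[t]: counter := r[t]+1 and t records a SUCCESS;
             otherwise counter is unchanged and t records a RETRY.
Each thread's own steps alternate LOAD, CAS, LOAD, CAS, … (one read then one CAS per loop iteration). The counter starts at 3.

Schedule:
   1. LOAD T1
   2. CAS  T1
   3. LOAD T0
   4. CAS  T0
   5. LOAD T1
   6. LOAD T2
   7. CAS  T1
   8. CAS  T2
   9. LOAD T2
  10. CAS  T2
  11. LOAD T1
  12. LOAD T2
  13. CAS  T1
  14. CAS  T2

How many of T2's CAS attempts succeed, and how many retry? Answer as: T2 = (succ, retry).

T1 LOAD — after: cnt=3, r=3 — load
T1 CAS — after: cnt=4, r=3 — ok
T0 LOAD — after: cnt=4, r=4 — load
T0 CAS — after: cnt=5, r=4 — ok
T1 LOAD — after: cnt=5, r=5 — load
T2 LOAD — after: cnt=5, r=5 — load
T1 CAS — after: cnt=6, r=5 — ok
T2 CAS — after: cnt=6, r=5 — retry
T2 LOAD — after: cnt=6, r=6 — load
T2 CAS — after: cnt=7, r=6 — ok
T1 LOAD — after: cnt=7, r=7 — load
T2 LOAD — after: cnt=7, r=7 — load
T1 CAS — after: cnt=8, r=7 — ok
T2 CAS — after: cnt=8, r=7 — retry

T2 = (1, 2)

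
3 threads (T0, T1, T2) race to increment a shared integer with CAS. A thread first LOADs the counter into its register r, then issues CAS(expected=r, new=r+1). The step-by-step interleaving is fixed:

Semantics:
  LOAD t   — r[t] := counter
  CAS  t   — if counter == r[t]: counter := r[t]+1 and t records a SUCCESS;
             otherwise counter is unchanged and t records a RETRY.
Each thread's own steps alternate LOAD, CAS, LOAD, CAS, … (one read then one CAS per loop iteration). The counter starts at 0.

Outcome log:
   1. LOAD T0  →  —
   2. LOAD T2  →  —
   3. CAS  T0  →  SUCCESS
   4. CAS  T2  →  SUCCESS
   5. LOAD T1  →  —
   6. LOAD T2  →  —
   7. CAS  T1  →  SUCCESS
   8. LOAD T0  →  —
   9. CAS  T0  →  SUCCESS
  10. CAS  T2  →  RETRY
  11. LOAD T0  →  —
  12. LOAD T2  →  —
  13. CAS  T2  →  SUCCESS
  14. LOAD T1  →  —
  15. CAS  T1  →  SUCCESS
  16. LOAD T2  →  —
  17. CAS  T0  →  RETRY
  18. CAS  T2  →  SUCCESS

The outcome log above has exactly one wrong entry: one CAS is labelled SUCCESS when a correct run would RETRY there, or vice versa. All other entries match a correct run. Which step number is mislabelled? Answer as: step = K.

step = 4

Correct run:
step 1: T0 LOAD ⇒ load; ctr=0 reg=0
step 2: T2 LOAD ⇒ load; ctr=0 reg=0
step 3: T0 CAS ⇒ ok; ctr=1 reg=0
step 4: T2 CAS ⇒ retry; ctr=1 reg=0
step 5: T1 LOAD ⇒ load; ctr=1 reg=1
step 6: T2 LOAD ⇒ load; ctr=1 reg=1
step 7: T1 CAS ⇒ ok; ctr=2 reg=1
step 8: T0 LOAD ⇒ load; ctr=2 reg=2
step 9: T0 CAS ⇒ ok; ctr=3 reg=2
step 10: T2 CAS ⇒ retry; ctr=3 reg=1
step 11: T0 LOAD ⇒ load; ctr=3 reg=3
step 12: T2 LOAD ⇒ load; ctr=3 reg=3
step 13: T2 CAS ⇒ ok; ctr=4 reg=3
step 14: T1 LOAD ⇒ load; ctr=4 reg=4
step 15: T1 CAS ⇒ ok; ctr=5 reg=4
step 16: T2 LOAD ⇒ load; ctr=5 reg=5
step 17: T0 CAS ⇒ retry; ctr=5 reg=3
step 18: T2 CAS ⇒ ok; ctr=6 reg=5
Mismatch at 4.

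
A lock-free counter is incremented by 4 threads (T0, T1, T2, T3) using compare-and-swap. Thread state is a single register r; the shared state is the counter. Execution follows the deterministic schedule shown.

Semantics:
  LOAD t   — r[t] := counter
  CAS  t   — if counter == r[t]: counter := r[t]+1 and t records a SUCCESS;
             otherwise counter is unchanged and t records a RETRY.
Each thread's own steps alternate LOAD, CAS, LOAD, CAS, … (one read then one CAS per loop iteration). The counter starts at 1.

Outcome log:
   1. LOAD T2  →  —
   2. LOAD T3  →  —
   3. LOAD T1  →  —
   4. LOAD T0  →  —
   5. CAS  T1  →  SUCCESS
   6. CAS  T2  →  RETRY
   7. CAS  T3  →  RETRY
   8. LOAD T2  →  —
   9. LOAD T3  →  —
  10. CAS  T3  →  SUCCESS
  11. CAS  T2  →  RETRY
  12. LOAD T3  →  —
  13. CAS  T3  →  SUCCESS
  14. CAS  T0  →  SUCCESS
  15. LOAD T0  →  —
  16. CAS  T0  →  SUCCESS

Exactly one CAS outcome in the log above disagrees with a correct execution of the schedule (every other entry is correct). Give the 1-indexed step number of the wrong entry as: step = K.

step = 14

Correct run:
step 1: T2 LOAD ⇒ load; ctr=1 reg=1
step 2: T3 LOAD ⇒ load; ctr=1 reg=1
step 3: T1 LOAD ⇒ load; ctr=1 reg=1
step 4: T0 LOAD ⇒ load; ctr=1 reg=1
step 5: T1 CAS ⇒ ok; ctr=2 reg=1
step 6: T2 CAS ⇒ retry; ctr=2 reg=1
step 7: T3 CAS ⇒ retry; ctr=2 reg=1
step 8: T2 LOAD ⇒ load; ctr=2 reg=2
step 9: T3 LOAD ⇒ load; ctr=2 reg=2
step 10: T3 CAS ⇒ ok; ctr=3 reg=2
step 11: T2 CAS ⇒ retry; ctr=3 reg=2
step 12: T3 LOAD ⇒ load; ctr=3 reg=3
step 13: T3 CAS ⇒ ok; ctr=4 reg=3
step 14: T0 CAS ⇒ retry; ctr=4 reg=1
step 15: T0 LOAD ⇒ load; ctr=4 reg=4
step 16: T0 CAS ⇒ ok; ctr=5 reg=4
Mismatch at 14.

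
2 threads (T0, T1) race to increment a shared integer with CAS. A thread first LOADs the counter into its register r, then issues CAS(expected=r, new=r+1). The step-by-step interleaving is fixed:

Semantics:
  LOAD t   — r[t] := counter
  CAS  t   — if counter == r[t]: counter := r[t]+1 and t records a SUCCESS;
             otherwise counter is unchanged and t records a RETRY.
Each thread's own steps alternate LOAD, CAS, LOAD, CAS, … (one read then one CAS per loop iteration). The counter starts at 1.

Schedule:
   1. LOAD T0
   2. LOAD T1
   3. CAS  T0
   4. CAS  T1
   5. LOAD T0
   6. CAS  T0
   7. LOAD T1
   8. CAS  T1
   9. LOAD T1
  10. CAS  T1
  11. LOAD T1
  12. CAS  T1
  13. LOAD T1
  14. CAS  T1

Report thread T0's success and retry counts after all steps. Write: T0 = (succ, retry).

T0 = (2, 0)

1. LOAD T0 → mem=1 r[T0]=1 [LOAD]
2. LOAD T1 → mem=1 r[T1]=1 [LOAD]
3. CAS T0 → mem=2 r[T0]=1 [OK]
4. CAS T1 → mem=2 r[T1]=1 [RETRY]
5. LOAD T0 → mem=2 r[T0]=2 [LOAD]
6. CAS T0 → mem=3 r[T0]=2 [OK]
7. LOAD T1 → mem=3 r[T1]=3 [LOAD]
8. CAS T1 → mem=4 r[T1]=3 [OK]
9. LOAD T1 → mem=4 r[T1]=4 [LOAD]
10. CAS T1 → mem=5 r[T1]=4 [OK]
11. LOAD T1 → mem=5 r[T1]=5 [LOAD]
12. CAS T1 → mem=6 r[T1]=5 [OK]
13. LOAD T1 → mem=6 r[T1]=6 [LOAD]
14. CAS T1 → mem=7 r[T1]=6 [OK]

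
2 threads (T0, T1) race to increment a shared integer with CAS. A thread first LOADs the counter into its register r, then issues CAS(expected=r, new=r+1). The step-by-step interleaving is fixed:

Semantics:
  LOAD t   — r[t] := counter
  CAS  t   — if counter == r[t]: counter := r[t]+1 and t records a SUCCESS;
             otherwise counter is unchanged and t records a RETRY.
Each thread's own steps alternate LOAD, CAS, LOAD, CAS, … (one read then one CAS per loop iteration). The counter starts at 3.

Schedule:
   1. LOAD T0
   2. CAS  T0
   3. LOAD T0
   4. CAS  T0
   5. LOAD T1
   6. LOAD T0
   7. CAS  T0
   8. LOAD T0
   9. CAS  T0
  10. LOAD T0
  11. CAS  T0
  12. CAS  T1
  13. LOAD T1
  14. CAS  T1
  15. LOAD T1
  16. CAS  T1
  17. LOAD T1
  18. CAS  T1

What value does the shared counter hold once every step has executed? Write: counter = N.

counter = 11

step 1: T0 LOAD ⇒ load; ctr=3 reg=3
step 2: T0 CAS ⇒ ok; ctr=4 reg=3
step 3: T0 LOAD ⇒ load; ctr=4 reg=4
step 4: T0 CAS ⇒ ok; ctr=5 reg=4
step 5: T1 LOAD ⇒ load; ctr=5 reg=5
step 6: T0 LOAD ⇒ load; ctr=5 reg=5
step 7: T0 CAS ⇒ ok; ctr=6 reg=5
step 8: T0 LOAD ⇒ load; ctr=6 reg=6
step 9: T0 CAS ⇒ ok; ctr=7 reg=6
step 10: T0 LOAD ⇒ load; ctr=7 reg=7
step 11: T0 CAS ⇒ ok; ctr=8 reg=7
step 12: T1 CAS ⇒ retry; ctr=8 reg=5
step 13: T1 LOAD ⇒ load; ctr=8 reg=8
step 14: T1 CAS ⇒ ok; ctr=9 reg=8
step 15: T1 LOAD ⇒ load; ctr=9 reg=9
step 16: T1 CAS ⇒ ok; ctr=10 reg=9
step 17: T1 LOAD ⇒ load; ctr=10 reg=10
step 18: T1 CAS ⇒ ok; ctr=11 reg=10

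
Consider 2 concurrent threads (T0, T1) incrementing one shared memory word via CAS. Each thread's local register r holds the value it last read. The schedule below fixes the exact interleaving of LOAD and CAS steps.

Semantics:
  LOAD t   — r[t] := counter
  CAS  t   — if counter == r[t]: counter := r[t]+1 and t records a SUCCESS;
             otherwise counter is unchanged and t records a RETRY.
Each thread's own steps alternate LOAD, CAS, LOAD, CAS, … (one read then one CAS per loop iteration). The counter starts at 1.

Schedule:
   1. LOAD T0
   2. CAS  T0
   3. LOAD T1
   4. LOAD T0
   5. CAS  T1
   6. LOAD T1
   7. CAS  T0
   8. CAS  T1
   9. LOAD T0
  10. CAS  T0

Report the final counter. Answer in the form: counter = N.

counter = 5

T0 LOAD — after: cnt=1, r=1 — load
T0 CAS — after: cnt=2, r=1 — ok
T1 LOAD — after: cnt=2, r=2 — load
T0 LOAD — after: cnt=2, r=2 — load
T1 CAS — after: cnt=3, r=2 — ok
T1 LOAD — after: cnt=3, r=3 — load
T0 CAS — after: cnt=3, r=2 — retry
T1 CAS — after: cnt=4, r=3 — ok
T0 LOAD — after: cnt=4, r=4 — load
T0 CAS — after: cnt=5, r=4 — ok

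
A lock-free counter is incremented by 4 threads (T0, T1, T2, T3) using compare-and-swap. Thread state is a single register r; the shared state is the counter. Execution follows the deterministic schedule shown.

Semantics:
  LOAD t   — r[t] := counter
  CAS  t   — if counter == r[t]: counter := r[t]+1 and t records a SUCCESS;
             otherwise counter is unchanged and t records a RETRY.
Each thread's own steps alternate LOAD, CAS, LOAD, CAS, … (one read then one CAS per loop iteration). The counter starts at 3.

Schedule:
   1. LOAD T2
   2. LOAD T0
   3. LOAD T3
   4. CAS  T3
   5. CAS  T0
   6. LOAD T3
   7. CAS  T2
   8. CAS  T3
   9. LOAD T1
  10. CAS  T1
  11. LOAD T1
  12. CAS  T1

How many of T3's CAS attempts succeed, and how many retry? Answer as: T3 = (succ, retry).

T3 = (2, 0)

[1] T2.load  rd  (counter 3, T2.r 3)
[2] T0.load  rd  (counter 3, T0.r 3)
[3] T3.load  rd  (counter 3, T3.r 3)
[4] T3.cas  hit  (counter 4, T3.r 3)
[5] T0.cas  miss  (counter 4, T0.r 3)
[6] T3.load  rd  (counter 4, T3.r 4)
[7] T2.cas  miss  (counter 4, T2.r 3)
[8] T3.cas  hit  (counter 5, T3.r 4)
[9] T1.load  rd  (counter 5, T1.r 5)
[10] T1.cas  hit  (counter 6, T1.r 5)
[11] T1.load  rd  (counter 6, T1.r 6)
[12] T1.cas  hit  (counter 7, T1.r 6)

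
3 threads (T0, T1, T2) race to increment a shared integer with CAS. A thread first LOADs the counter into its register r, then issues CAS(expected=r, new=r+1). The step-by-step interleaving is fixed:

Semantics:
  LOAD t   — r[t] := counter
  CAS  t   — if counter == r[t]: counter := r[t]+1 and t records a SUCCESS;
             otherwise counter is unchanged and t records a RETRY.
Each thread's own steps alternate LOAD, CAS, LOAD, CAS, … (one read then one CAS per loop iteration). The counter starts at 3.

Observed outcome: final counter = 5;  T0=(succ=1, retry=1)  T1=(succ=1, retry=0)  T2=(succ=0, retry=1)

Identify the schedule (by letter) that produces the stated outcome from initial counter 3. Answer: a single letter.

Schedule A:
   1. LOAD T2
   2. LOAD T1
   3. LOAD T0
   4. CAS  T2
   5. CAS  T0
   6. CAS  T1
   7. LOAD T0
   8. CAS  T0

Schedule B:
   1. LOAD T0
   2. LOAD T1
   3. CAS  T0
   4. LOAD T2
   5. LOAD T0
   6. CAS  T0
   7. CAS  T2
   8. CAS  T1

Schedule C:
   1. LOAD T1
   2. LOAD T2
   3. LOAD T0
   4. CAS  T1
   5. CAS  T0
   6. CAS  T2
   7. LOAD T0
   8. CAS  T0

C

Simulating candidate C:
#1 T1 reads 3
#2 T2 reads 3
#3 T0 reads 3
#4 T1 CAS(3→4) writes; counter now 4
#5 T0 CAS(3→4) fails; counter now 4
#6 T2 CAS(3→4) fails; counter now 4
#7 T0 reads 4
#8 T0 CAS(4→5) writes; counter now 5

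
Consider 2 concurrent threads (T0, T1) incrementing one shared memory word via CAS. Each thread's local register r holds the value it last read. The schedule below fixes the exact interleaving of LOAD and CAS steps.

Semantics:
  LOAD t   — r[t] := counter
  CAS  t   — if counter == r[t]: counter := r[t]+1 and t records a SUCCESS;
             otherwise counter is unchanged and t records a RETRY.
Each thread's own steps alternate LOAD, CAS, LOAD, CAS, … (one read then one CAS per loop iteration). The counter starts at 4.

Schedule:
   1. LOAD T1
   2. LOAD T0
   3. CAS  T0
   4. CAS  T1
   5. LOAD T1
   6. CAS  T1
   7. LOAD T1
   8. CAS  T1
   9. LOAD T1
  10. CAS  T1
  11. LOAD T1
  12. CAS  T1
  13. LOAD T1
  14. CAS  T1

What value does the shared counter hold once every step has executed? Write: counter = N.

counter = 10

step 1: T1 LOAD ⇒ load; ctr=4 reg=4
step 2: T0 LOAD ⇒ load; ctr=4 reg=4
step 3: T0 CAS ⇒ ok; ctr=5 reg=4
step 4: T1 CAS ⇒ retry; ctr=5 reg=4
step 5: T1 LOAD ⇒ load; ctr=5 reg=5
step 6: T1 CAS ⇒ ok; ctr=6 reg=5
step 7: T1 LOAD ⇒ load; ctr=6 reg=6
step 8: T1 CAS ⇒ ok; ctr=7 reg=6
step 9: T1 LOAD ⇒ load; ctr=7 reg=7
step 10: T1 CAS ⇒ ok; ctr=8 reg=7
step 11: T1 LOAD ⇒ load; ctr=8 reg=8
step 12: T1 CAS ⇒ ok; ctr=9 reg=8
step 13: T1 LOAD ⇒ load; ctr=9 reg=9
step 14: T1 CAS ⇒ ok; ctr=10 reg=9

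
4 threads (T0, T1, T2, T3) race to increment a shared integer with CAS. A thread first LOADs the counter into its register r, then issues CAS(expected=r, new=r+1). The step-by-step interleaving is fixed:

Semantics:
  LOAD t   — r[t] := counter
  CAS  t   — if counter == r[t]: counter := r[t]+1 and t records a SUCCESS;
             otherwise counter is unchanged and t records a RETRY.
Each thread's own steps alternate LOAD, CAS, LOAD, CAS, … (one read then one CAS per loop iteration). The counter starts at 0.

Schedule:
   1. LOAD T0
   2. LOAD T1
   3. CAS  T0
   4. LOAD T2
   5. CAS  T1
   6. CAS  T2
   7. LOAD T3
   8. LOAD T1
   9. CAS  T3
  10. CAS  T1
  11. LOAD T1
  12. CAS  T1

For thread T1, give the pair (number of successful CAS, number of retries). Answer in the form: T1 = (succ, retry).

T1 = (1, 2)

T0 LOAD — after: cnt=0, r=0 — load
T1 LOAD — after: cnt=0, r=0 — load
T0 CAS — after: cnt=1, r=0 — ok
T2 LOAD — after: cnt=1, r=1 — load
T1 CAS — after: cnt=1, r=0 — retry
T2 CAS — after: cnt=2, r=1 — ok
T3 LOAD — after: cnt=2, r=2 — load
T1 LOAD — after: cnt=2, r=2 — load
T3 CAS — after: cnt=3, r=2 — ok
T1 CAS — after: cnt=3, r=2 — retry
T1 LOAD — after: cnt=3, r=3 — load
T1 CAS — after: cnt=4, r=3 — ok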